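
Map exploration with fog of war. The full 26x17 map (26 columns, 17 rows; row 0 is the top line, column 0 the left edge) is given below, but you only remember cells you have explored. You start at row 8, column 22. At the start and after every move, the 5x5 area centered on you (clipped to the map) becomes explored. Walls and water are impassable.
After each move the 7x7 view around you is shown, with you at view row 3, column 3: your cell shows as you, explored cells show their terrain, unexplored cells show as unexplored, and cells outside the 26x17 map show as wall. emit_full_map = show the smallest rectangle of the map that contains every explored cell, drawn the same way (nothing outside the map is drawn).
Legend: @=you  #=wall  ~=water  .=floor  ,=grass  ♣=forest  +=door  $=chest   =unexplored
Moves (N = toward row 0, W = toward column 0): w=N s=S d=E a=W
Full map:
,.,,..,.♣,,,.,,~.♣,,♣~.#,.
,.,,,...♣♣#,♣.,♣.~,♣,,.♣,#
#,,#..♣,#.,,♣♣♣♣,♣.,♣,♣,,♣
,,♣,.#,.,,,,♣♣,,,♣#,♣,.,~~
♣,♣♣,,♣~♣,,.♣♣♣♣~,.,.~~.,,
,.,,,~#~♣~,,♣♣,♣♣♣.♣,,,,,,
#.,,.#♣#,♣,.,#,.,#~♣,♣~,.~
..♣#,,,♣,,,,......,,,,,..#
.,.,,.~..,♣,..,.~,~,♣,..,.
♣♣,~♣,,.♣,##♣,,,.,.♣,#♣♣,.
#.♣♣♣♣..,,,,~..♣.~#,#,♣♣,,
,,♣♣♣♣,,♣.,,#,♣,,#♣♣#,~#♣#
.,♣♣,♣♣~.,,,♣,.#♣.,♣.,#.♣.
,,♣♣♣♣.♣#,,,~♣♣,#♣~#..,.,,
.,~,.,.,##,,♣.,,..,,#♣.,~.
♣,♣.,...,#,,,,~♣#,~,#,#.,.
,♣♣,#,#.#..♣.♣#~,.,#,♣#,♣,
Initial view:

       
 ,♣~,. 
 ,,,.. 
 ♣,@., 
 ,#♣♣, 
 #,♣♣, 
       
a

       
 ♣,♣~,.
 ,,,,..
 ,♣@..,
 ♣,#♣♣,
 ,#,♣♣,
       

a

       
 ~♣,♣~,
 ,,,,,.
 ~,@,..
 .♣,#♣♣
 #,#,♣♣
       

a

       
 #~♣,♣~
 .,,,,,
 ,~@♣,.
 ,.♣,#♣
 ~#,#,♣
       

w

       
 ♣.♣,, 
 #~♣,♣~
 .,@,,,
 ,~,♣,.
 ,.♣,#♣
 ~#,#,♣

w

       
 ,.,.~ 
 ♣.♣,, 
 #~@,♣~
 .,,,,,
 ,~,♣,.
 ,.♣,#♣

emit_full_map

,.,.~   
♣.♣,,   
#~@,♣~,.
.,,,,,..
,~,♣,..,
,.♣,#♣♣,
~#,#,♣♣,

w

       
 ♣#,♣, 
 ,.,.~ 
 ♣.@,, 
 #~♣,♣~
 .,,,,,
 ,~,♣,.

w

       
 ♣.,♣, 
 ♣#,♣, 
 ,.@.~ 
 ♣.♣,, 
 #~♣,♣~
 .,,,,,

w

       
 ~,♣,, 
 ♣.,♣, 
 ♣#@♣, 
 ,.,.~ 
 ♣.♣,, 
 #~♣,♣~

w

#######
 ♣,,♣~ 
 ~,♣,, 
 ♣.@♣, 
 ♣#,♣, 
 ,.,.~ 
 ♣.♣,, 

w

#######
#######
 ♣,,♣~ 
 ~,@,, 
 ♣.,♣, 
 ♣#,♣, 
 ,.,.~ 

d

#######
#######
♣,,♣~. 
~,♣@,. 
♣.,♣,♣ 
♣#,♣,. 
,.,.~  

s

#######
♣,,♣~. 
~,♣,,. 
♣.,@,♣ 
♣#,♣,. 
,.,.~~ 
♣.♣,,  

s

♣,,♣~. 
~,♣,,. 
♣.,♣,♣ 
♣#,@,. 
,.,.~~ 
♣.♣,,, 
#~♣,♣~,

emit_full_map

♣,,♣~.  
~,♣,,.  
♣.,♣,♣  
♣#,@,.  
,.,.~~  
♣.♣,,,  
#~♣,♣~,.
.,,,,,..
,~,♣,..,
,.♣,#♣♣,
~#,#,♣♣,

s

~,♣,,. 
♣.,♣,♣ 
♣#,♣,. 
,.,@~~ 
♣.♣,,, 
#~♣,♣~,
.,,,,,.

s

♣.,♣,♣ 
♣#,♣,. 
,.,.~~ 
♣.♣@,, 
#~♣,♣~,
.,,,,,.
,~,♣,..

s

♣#,♣,. 
,.,.~~ 
♣.♣,,, 
#~♣@♣~,
.,,,,,.
,~,♣,..
,.♣,#♣♣

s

,.,.~~ 
♣.♣,,, 
#~♣,♣~,
.,,@,,.
,~,♣,..
,.♣,#♣♣
~#,#,♣♣

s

♣.♣,,, 
#~♣,♣~,
.,,,,,.
,~,@,..
,.♣,#♣♣
~#,#,♣♣
       

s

#~♣,♣~,
.,,,,,.
,~,♣,..
,.♣@#♣♣
~#,#,♣♣
 ♣♣#,~ 
       

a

 #~♣,♣~
 .,,,,,
 ,~,♣,.
 ,.@,#♣
 ~#,#,♣
 #♣♣#,~
       

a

  #~♣,♣
 ..,,,,
 ~,~,♣,
 .,@♣,#
 .~#,#,
 ,#♣♣#,
       

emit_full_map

 ♣,,♣~.  
 ~,♣,,.  
 ♣.,♣,♣  
 ♣#,♣,.  
 ,.,.~~  
 ♣.♣,,,  
 #~♣,♣~,.
..,,,,,..
~,~,♣,..,
.,@♣,#♣♣,
.~#,#,♣♣,
,#♣♣#,~  

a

   #~♣,
 ...,,,
 .~,~,♣
 ,.@.♣,
 ♣.~#,#
 ,,#♣♣#
       

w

   ♣.♣,
 .,#~♣,
 ...,,,
 .~@~,♣
 ,.,.♣,
 ♣.~#,#
 ,,#♣♣#

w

   ,.,.
 ♣♣♣.♣,
 .,#~♣,
 ..@,,,
 .~,~,♣
 ,.,.♣,
 ♣.~#,#

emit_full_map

  ♣,,♣~.  
  ~,♣,,.  
  ♣.,♣,♣  
  ♣#,♣,.  
  ,.,.~~  
♣♣♣.♣,,,  
.,#~♣,♣~,.
..@,,,,,..
.~,~,♣,..,
,.,.♣,#♣♣,
♣.~#,#,♣♣,
,,#♣♣#,~  


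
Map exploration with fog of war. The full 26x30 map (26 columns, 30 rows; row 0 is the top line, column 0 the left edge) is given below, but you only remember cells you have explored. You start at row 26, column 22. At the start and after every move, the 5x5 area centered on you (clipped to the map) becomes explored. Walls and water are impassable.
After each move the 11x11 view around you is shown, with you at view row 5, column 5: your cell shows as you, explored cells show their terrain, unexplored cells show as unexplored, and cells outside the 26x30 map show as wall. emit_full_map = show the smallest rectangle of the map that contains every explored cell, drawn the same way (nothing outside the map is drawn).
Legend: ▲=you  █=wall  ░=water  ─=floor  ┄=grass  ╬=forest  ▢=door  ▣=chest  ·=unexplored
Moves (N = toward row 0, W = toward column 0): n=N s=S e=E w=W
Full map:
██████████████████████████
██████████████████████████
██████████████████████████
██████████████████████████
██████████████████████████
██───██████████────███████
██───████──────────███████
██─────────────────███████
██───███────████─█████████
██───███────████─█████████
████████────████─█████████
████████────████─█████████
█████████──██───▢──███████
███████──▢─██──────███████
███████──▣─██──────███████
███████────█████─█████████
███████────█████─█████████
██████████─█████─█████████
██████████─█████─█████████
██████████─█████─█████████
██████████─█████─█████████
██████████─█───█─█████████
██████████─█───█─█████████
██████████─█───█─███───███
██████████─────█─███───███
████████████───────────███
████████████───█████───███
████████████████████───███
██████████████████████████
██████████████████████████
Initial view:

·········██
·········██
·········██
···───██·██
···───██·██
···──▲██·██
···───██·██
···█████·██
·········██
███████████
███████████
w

··········█
··········█
··········█
···█───██·█
···────██·█
···█─▲─██·█
···█───██·█
···██████·█
··········█
███████████
███████████

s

··········█
··········█
···█───██·█
···────██·█
···█───██·█
···█─▲─██·█
···██████·█
···█████··█
███████████
███████████
███████████

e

·········██
·········██
··█───██·██
··────██·██
··█───██·██
··█──▲██·██
··██████·██
··██████·██
███████████
███████████
███████████

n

·········██
·········██
·········██
··█───██·██
··────██·██
··█──▲██·██
··█───██·██
··██████·██
··██████·██
███████████
███████████

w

··········█
··········█
··········█
···█───██·█
···────██·█
···█─▲─██·█
···█───██·█
···██████·█
···██████·█
███████████
███████████

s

··········█
··········█
···█───██·█
···────██·█
···█───██·█
···█─▲─██·█
···██████·█
···██████·█
███████████
███████████
███████████

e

·········██
·········██
··█───██·██
··────██·██
··█───██·██
··█──▲██·██
··██████·██
··██████·██
███████████
███████████
███████████

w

··········█
··········█
···█───██·█
···────██·█
···█───██·█
···█─▲─██·█
···██████·█
···██████·█
███████████
███████████
███████████

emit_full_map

█───██
────██
█───██
█─▲─██
██████
██████

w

···········
···········
····█───██·
···─────██·
···██───██·
···██▲──██·
···███████·
···███████·
███████████
███████████
███████████

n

···········
···········
···········
···██───██·
···─────██·
···██▲──██·
···██───██·
···███████·
···███████·
███████████
███████████

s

···········
···········
···██───██·
···─────██·
···██───██·
···██▲──██·
···███████·
···███████·
███████████
███████████
███████████

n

···········
···········
···········
···██───██·
···─────██·
···██▲──██·
···██───██·
···███████·
···███████·
███████████
███████████

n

···········
···········
···········
···██───···
···██───██·
···──▲──██·
···██───██·
···██───██·
···███████·
···███████·
███████████

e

··········█
··········█
··········█
··██───█··█
··██───██·█
··───▲─██·█
··██───██·█
··██───██·█
··███████·█
··███████·█
███████████

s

··········█
··········█
··██───█··█
··██───██·█
··─────██·█
··██─▲─██·█
··██───██·█
··███████·█
··███████·█
███████████
███████████

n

··········█
··········█
··········█
··██───█··█
··██───██·█
··───▲─██·█
··██───██·█
··██───██·█
··███████·█
··███████·█
███████████

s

··········█
··········█
··██───█··█
··██───██·█
··─────██·█
··██─▲─██·█
··██───██·█
··███████·█
··███████·█
███████████
███████████


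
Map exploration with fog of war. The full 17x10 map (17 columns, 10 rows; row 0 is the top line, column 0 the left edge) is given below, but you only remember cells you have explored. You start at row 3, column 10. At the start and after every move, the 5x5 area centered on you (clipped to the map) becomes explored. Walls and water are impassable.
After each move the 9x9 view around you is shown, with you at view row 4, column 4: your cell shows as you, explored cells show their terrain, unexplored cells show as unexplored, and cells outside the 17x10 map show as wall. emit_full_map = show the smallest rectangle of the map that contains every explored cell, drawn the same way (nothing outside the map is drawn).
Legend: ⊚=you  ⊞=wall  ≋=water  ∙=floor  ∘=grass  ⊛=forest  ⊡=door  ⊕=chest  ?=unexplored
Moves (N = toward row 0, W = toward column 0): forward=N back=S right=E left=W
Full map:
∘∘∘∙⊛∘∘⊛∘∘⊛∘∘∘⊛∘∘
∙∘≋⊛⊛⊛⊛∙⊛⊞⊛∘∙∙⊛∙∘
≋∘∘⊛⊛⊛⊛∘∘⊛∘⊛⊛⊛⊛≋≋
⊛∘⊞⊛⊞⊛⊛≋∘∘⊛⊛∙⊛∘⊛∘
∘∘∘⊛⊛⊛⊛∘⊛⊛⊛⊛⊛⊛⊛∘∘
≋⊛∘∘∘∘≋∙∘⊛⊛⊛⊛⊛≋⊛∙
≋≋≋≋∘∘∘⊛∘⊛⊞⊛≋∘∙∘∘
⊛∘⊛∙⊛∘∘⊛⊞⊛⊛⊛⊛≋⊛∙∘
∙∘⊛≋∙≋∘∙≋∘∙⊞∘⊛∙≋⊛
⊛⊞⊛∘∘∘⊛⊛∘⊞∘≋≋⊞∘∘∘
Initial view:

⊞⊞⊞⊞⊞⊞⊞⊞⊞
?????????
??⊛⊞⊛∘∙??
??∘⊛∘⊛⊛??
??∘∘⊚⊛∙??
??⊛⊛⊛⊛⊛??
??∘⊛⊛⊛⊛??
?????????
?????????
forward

⊞⊞⊞⊞⊞⊞⊞⊞⊞
⊞⊞⊞⊞⊞⊞⊞⊞⊞
??∘∘⊛∘∘??
??⊛⊞⊛∘∙??
??∘⊛⊚⊛⊛??
??∘∘⊛⊛∙??
??⊛⊛⊛⊛⊛??
??∘⊛⊛⊛⊛??
?????????

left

⊞⊞⊞⊞⊞⊞⊞⊞⊞
⊞⊞⊞⊞⊞⊞⊞⊞⊞
??⊛∘∘⊛∘∘?
??∙⊛⊞⊛∘∙?
??∘∘⊚∘⊛⊛?
??≋∘∘⊛⊛∙?
??∘⊛⊛⊛⊛⊛?
???∘⊛⊛⊛⊛?
?????????

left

⊞⊞⊞⊞⊞⊞⊞⊞⊞
⊞⊞⊞⊞⊞⊞⊞⊞⊞
??∘⊛∘∘⊛∘∘
??⊛∙⊛⊞⊛∘∙
??⊛∘⊚⊛∘⊛⊛
??⊛≋∘∘⊛⊛∙
??⊛∘⊛⊛⊛⊛⊛
????∘⊛⊛⊛⊛
?????????

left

⊞⊞⊞⊞⊞⊞⊞⊞⊞
⊞⊞⊞⊞⊞⊞⊞⊞⊞
??∘∘⊛∘∘⊛∘
??⊛⊛∙⊛⊞⊛∘
??⊛⊛⊚∘⊛∘⊛
??⊛⊛≋∘∘⊛⊛
??⊛⊛∘⊛⊛⊛⊛
?????∘⊛⊛⊛
?????????

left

⊞⊞⊞⊞⊞⊞⊞⊞⊞
⊞⊞⊞⊞⊞⊞⊞⊞⊞
??⊛∘∘⊛∘∘⊛
??⊛⊛⊛∙⊛⊞⊛
??⊛⊛⊚∘∘⊛∘
??⊞⊛⊛≋∘∘⊛
??⊛⊛⊛∘⊛⊛⊛
??????∘⊛⊛
?????????

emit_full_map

⊛∘∘⊛∘∘⊛∘∘
⊛⊛⊛∙⊛⊞⊛∘∙
⊛⊛⊚∘∘⊛∘⊛⊛
⊞⊛⊛≋∘∘⊛⊛∙
⊛⊛⊛∘⊛⊛⊛⊛⊛
????∘⊛⊛⊛⊛

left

⊞⊞⊞⊞⊞⊞⊞⊞⊞
⊞⊞⊞⊞⊞⊞⊞⊞⊞
??∙⊛∘∘⊛∘∘
??⊛⊛⊛⊛∙⊛⊞
??⊛⊛⊚⊛∘∘⊛
??⊛⊞⊛⊛≋∘∘
??⊛⊛⊛⊛∘⊛⊛
???????∘⊛
?????????

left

⊞⊞⊞⊞⊞⊞⊞⊞⊞
⊞⊞⊞⊞⊞⊞⊞⊞⊞
??∘∙⊛∘∘⊛∘
??≋⊛⊛⊛⊛∙⊛
??∘⊛⊚⊛⊛∘∘
??⊞⊛⊞⊛⊛≋∘
??∘⊛⊛⊛⊛∘⊛
????????∘
?????????

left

⊞⊞⊞⊞⊞⊞⊞⊞⊞
⊞⊞⊞⊞⊞⊞⊞⊞⊞
⊞?∘∘∙⊛∘∘⊛
⊞?∘≋⊛⊛⊛⊛∙
⊞?∘∘⊚⊛⊛⊛∘
⊞?∘⊞⊛⊞⊛⊛≋
⊞?∘∘⊛⊛⊛⊛∘
⊞????????
⊞????????

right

⊞⊞⊞⊞⊞⊞⊞⊞⊞
⊞⊞⊞⊞⊞⊞⊞⊞⊞
?∘∘∙⊛∘∘⊛∘
?∘≋⊛⊛⊛⊛∙⊛
?∘∘⊛⊚⊛⊛∘∘
?∘⊞⊛⊞⊛⊛≋∘
?∘∘⊛⊛⊛⊛∘⊛
????????∘
?????????

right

⊞⊞⊞⊞⊞⊞⊞⊞⊞
⊞⊞⊞⊞⊞⊞⊞⊞⊞
∘∘∙⊛∘∘⊛∘∘
∘≋⊛⊛⊛⊛∙⊛⊞
∘∘⊛⊛⊚⊛∘∘⊛
∘⊞⊛⊞⊛⊛≋∘∘
∘∘⊛⊛⊛⊛∘⊛⊛
???????∘⊛
?????????

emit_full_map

∘∘∙⊛∘∘⊛∘∘⊛∘∘
∘≋⊛⊛⊛⊛∙⊛⊞⊛∘∙
∘∘⊛⊛⊚⊛∘∘⊛∘⊛⊛
∘⊞⊛⊞⊛⊛≋∘∘⊛⊛∙
∘∘⊛⊛⊛⊛∘⊛⊛⊛⊛⊛
???????∘⊛⊛⊛⊛


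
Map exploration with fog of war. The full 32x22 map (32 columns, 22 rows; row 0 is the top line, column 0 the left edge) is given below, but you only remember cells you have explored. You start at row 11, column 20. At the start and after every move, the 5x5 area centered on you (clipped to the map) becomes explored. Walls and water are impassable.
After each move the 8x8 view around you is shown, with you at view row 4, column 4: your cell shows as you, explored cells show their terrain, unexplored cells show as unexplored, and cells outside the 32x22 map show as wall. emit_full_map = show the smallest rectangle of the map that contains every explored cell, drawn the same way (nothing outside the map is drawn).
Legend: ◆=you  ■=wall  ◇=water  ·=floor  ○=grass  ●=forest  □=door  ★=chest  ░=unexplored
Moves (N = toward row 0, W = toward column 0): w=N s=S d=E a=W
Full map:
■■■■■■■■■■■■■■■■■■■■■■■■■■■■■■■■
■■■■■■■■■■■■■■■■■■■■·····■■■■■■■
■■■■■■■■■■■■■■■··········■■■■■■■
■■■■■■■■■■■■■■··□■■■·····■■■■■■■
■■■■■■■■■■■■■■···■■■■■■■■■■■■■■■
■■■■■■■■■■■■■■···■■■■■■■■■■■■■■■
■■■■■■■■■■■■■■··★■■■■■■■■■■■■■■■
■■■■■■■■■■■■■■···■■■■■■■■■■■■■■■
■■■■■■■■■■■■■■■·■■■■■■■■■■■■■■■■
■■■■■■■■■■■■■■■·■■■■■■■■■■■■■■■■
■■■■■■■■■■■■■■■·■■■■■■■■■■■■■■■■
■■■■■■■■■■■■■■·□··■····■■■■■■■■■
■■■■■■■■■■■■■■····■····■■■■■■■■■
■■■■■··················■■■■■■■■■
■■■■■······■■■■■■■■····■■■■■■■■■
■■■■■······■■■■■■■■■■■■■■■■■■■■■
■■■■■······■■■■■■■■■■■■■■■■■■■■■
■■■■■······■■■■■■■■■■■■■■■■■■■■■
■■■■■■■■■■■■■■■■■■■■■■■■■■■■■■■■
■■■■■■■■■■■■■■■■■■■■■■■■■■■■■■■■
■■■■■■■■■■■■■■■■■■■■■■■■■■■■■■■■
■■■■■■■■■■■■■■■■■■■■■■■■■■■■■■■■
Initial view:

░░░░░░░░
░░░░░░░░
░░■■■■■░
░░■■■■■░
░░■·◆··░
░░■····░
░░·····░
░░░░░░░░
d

░░░░░░░░
░░░░░░░░
░■■■■■■░
░■■■■■■░
░■··◆·■░
░■····■░
░·····■░
░░░░░░░░

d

░░░░░░░░
░░░░░░░░
■■■■■■■░
■■■■■■■░
■···◆■■░
■····■■░
·····■■░
░░░░░░░░

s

░░░░░░░░
■■■■■■■░
■■■■■■■░
■····■■░
■···◆■■░
·····■■░
░░···■■░
░░░░░░░░

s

■■■■■■■░
■■■■■■■░
■····■■░
■····■■░
····◆■■░
░░···■■░
░░■■■■■░
░░░░░░░░

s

■■■■■■■░
■····■■░
■····■■░
·····■■░
░░··◆■■░
░░■■■■■░
░░■■■■■░
░░░░░░░░

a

░■■■■■■■
░■····■■
░■····■■
░·····■■
░░··◆·■■
░░■■■■■■
░░■■■■■■
░░░░░░░░

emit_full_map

■■■■■■■
■■■■■■■
■····■■
■····■■
·····■■
░··◆·■■
░■■■■■■
░■■■■■■

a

░░■■■■■■
░░■····■
░░■····■
░░·····■
░░■·◆··■
░░■■■■■■
░░■■■■■■
░░░░░░░░

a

░░░■■■■■
░░░■····
░░·■····
░░······
░░■■◆···
░░■■■■■■
░░■■■■■■
░░░░░░░░

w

░░░■■■■■
░░░■■■■■
░░·■····
░░·■····
░░··◆···
░░■■····
░░■■■■■■
░░■■■■■■

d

░░■■■■■■
░░■■■■■■
░·■····■
░·■····■
░···◆··■
░■■····■
░■■■■■■■
░■■■■■■■

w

░░░░░░░░
░░■■■■■■
░░■■■■■■
░·■····■
░·■·◆··■
░······■
░■■····■
░■■■■■■■

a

░░░░░░░░
░░░■■■■■
░░■■■■■■
░░·■····
░░·■◆···
░░······
░░■■····
░░■■■■■■

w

░░░░░░░░
░░░░░░░░
░░■■■■■■
░░■■■■■■
░░·■◆···
░░·■····
░░······
░░■■····

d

░░░░░░░░
░░░░░░░░
░■■■■■■■
░■■■■■■■
░·■·◆··■
░·■····■
░······■
░■■····■

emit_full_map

■■■■■■■■
■■■■■■■■
·■·◆··■■
·■····■■
······■■
■■····■■
■■■■■■■■
■■■■■■■■

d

░░░░░░░░
░░░░░░░░
■■■■■■■■
■■■■■■■■
·■··◆·■■
·■····■■
······■■
■■····■■

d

░░░░░░░░
░░░░░░░░
■■■■■■■░
■■■■■■■░
■···◆■■░
■····■■░
·····■■░
■····■■░

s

░░░░░░░░
■■■■■■■░
■■■■■■■░
■····■■░
■···◆■■░
·····■■░
■····■■░
■■■■■■■░

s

■■■■■■■░
■■■■■■■░
■····■■░
■····■■░
····◆■■░
■····■■░
■■■■■■■░
■■■■■■■░

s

■■■■■■■░
■····■■░
■····■■░
·····■■░
■···◆■■░
■■■■■■■░
■■■■■■■░
░░░░░░░░

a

■■■■■■■■
·■····■■
·■····■■
······■■
■■··◆·■■
■■■■■■■■
■■■■■■■■
░░░░░░░░

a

░■■■■■■■
░·■····■
░·■····■
░······■
░■■·◆··■
░■■■■■■■
░■■■■■■■
░░░░░░░░

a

░░■■■■■■
░░·■····
░░·■····
░░······
░░■■◆···
░░■■■■■■
░░■■■■■■
░░░░░░░░

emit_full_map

■■■■■■■■
■■■■■■■■
·■····■■
·■····■■
······■■
■■◆···■■
■■■■■■■■
■■■■■■■■

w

░░■■■■■■
░░■■■■■■
░░·■····
░░·■····
░░··◆···
░░■■····
░░■■■■■■
░░■■■■■■

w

░░░░░░░░
░░■■■■■■
░░■■■■■■
░░·■····
░░·■◆···
░░······
░░■■····
░░■■■■■■

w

░░░░░░░░
░░░░░░░░
░░■■■■■■
░░■■■■■■
░░·■◆···
░░·■····
░░······
░░■■····

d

░░░░░░░░
░░░░░░░░
░■■■■■■■
░■■■■■■■
░·■·◆··■
░·■····■
░······■
░■■····■

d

░░░░░░░░
░░░░░░░░
■■■■■■■■
■■■■■■■■
·■··◆·■■
·■····■■
······■■
■■····■■

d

░░░░░░░░
░░░░░░░░
■■■■■■■░
■■■■■■■░
■···◆■■░
■····■■░
·····■■░
■····■■░

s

░░░░░░░░
■■■■■■■░
■■■■■■■░
■····■■░
■···◆■■░
·····■■░
■····■■░
■■■■■■■░

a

░░░░░░░░
■■■■■■■■
■■■■■■■■
·■····■■
·■··◆·■■
······■■
■■····■■
■■■■■■■■


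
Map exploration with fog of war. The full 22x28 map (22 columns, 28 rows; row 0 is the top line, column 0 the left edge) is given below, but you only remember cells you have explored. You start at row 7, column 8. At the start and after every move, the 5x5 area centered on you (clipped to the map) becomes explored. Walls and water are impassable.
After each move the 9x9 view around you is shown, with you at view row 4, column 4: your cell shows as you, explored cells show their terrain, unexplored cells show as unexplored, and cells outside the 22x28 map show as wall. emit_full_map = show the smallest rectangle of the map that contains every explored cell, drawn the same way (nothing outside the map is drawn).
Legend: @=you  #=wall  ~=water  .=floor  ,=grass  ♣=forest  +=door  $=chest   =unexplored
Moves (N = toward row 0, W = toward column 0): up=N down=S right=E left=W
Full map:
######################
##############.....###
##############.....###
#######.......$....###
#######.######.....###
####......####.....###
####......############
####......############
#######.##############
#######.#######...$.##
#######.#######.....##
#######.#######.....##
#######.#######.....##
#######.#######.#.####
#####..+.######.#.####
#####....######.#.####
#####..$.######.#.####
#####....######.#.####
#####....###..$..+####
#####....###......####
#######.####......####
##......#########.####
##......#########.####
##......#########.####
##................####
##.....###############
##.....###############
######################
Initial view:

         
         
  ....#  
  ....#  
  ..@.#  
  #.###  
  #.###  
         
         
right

         
         
 ....##  
 ....##  
 ...@##  
 #.####  
 #.####  
         
         

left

         
         
  ....## 
  ....## 
  ..@.## 
  #.#### 
  #.#### 
         
         

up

         
         
  #.###  
  ....## 
  ..@.## 
  ....## 
  #.#### 
  #.#### 
         

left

         
         
  ##.### 
  .....##
  ..@..##
  .....##
  ##.####
   #.####
         

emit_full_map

##.### 
.....##
..@..##
.....##
##.####
 #.####

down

         
  ##.### 
  .....##
  .....##
  ..@..##
  ##.####
  ##.####
         
         

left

         
   ##.###
  ......#
  ......#
  ..@...#
  ###.###
  ###.###
         
         

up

         
         
  ###.###
  ......#
  ..@...#
  ......#
  ###.###
  ###.###
         

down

         
  ###.###
  ......#
  ......#
  ..@...#
  ###.###
  ###.###
         
         

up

         
         
  ###.###
  ......#
  ..@...#
  ......#
  ###.###
  ###.###
         

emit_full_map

###.### 
......##
..@...##
......##
###.####
###.####

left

         
         
  ####.##
  #......
  #.@....
  #......
  ####.##
   ###.##
         

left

         
         
  #####.#
  ##.....
  ##@....
  ##.....
  #####.#
    ###.#
         

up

         
         
  #####  
  #####.#
  ##@....
  ##.....
  ##.....
  #####.#
    ###.#

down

         
  #####  
  #####.#
  ##.....
  ##@....
  ##.....
  #####.#
    ###.#
         

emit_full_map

#####     
#####.### 
##......##
##@.....##
##......##
#####.####
  ###.####

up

         
         
  #####  
  #####.#
  ##@....
  ##.....
  ##.....
  #####.#
    ###.#

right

         
         
 #####.  
 #####.##
 ##.@....
 ##......
 ##......
 #####.##
   ###.##

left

         
         
  #####. 
  #####.#
  ##@....
  ##.....
  ##.....
  #####.#
    ###.#

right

         
         
 #####.  
 #####.##
 ##.@....
 ##......
 ##......
 #####.##
   ###.##

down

         
 #####.  
 #####.##
 ##......
 ##.@....
 ##......
 #####.##
   ###.##
         

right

         
#####.   
#####.###
##......#
##..@...#
##......#
#####.###
  ###.###
         

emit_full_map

#####.    
#####.### 
##......##
##..@...##
##......##
#####.####
  ###.####


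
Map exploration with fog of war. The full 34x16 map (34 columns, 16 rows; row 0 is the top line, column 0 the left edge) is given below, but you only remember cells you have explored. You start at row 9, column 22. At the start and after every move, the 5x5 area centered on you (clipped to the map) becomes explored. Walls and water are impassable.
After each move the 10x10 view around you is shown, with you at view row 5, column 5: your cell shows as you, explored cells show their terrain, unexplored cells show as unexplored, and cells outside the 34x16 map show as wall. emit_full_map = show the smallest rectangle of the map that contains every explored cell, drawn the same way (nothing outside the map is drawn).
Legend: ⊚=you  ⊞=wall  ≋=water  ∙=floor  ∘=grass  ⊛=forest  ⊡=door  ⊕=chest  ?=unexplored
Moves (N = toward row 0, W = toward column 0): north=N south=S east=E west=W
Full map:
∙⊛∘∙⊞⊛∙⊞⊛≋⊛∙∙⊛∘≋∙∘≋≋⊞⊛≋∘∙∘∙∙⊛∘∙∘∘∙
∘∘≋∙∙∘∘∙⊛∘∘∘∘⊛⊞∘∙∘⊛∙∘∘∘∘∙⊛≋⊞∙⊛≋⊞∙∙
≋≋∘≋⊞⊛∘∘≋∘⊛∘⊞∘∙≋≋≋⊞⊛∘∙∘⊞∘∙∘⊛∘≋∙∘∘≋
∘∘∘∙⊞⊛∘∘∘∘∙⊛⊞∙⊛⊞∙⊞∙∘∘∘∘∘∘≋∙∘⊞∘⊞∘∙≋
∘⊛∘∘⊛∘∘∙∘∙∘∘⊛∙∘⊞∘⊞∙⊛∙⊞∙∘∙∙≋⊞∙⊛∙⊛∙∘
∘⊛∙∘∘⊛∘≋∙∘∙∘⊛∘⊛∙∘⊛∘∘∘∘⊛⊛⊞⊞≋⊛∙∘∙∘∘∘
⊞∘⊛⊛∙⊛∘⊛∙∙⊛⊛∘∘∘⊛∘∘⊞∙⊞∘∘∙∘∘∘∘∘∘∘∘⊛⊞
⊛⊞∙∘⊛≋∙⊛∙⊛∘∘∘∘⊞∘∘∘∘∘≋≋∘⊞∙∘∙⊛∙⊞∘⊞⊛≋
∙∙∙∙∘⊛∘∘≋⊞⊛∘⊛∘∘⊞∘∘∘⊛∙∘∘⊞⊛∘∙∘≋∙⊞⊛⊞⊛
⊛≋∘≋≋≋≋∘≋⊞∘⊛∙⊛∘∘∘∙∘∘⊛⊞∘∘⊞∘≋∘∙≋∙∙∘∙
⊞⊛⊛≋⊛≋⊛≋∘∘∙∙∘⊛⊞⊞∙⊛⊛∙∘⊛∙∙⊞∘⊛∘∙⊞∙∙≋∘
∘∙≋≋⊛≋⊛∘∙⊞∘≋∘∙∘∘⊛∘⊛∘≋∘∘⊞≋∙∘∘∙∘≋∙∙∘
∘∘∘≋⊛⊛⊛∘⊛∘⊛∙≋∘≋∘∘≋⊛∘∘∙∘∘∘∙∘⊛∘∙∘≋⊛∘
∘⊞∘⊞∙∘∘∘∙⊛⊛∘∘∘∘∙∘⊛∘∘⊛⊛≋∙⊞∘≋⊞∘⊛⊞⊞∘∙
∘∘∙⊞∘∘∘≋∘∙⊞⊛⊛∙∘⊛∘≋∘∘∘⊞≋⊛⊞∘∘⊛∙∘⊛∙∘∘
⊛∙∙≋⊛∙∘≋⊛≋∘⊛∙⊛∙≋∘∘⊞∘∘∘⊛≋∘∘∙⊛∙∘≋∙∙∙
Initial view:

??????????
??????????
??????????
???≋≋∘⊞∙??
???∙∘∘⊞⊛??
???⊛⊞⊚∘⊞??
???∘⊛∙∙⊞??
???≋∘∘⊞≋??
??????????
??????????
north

??????????
??????????
??????????
???⊞∘∘∙∘??
???≋≋∘⊞∙??
???∙∘⊚⊞⊛??
???⊛⊞∘∘⊞??
???∘⊛∙∙⊞??
???≋∘∘⊞≋??
??????????

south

??????????
??????????
???⊞∘∘∙∘??
???≋≋∘⊞∙??
???∙∘∘⊞⊛??
???⊛⊞⊚∘⊞??
???∘⊛∙∙⊞??
???≋∘∘⊞≋??
??????????
??????????

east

??????????
??????????
??⊞∘∘∙∘???
??≋≋∘⊞∙∘??
??∙∘∘⊞⊛∘??
??⊛⊞∘⊚⊞∘??
??∘⊛∙∙⊞∘??
??≋∘∘⊞≋∙??
??????????
??????????

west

??????????
??????????
???⊞∘∘∙∘??
???≋≋∘⊞∙∘?
???∙∘∘⊞⊛∘?
???⊛⊞⊚∘⊞∘?
???∘⊛∙∙⊞∘?
???≋∘∘⊞≋∙?
??????????
??????????

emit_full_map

⊞∘∘∙∘?
≋≋∘⊞∙∘
∙∘∘⊞⊛∘
⊛⊞⊚∘⊞∘
∘⊛∙∙⊞∘
≋∘∘⊞≋∙

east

??????????
??????????
??⊞∘∘∙∘???
??≋≋∘⊞∙∘??
??∙∘∘⊞⊛∘??
??⊛⊞∘⊚⊞∘??
??∘⊛∙∙⊞∘??
??≋∘∘⊞≋∙??
??????????
??????????

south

??????????
??⊞∘∘∙∘???
??≋≋∘⊞∙∘??
??∙∘∘⊞⊛∘??
??⊛⊞∘∘⊞∘??
??∘⊛∙⊚⊞∘??
??≋∘∘⊞≋∙??
???∙∘∘∘∙??
??????????
??????????

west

??????????
???⊞∘∘∙∘??
???≋≋∘⊞∙∘?
???∙∘∘⊞⊛∘?
???⊛⊞∘∘⊞∘?
???∘⊛⊚∙⊞∘?
???≋∘∘⊞≋∙?
???∘∙∘∘∘∙?
??????????
??????????

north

??????????
??????????
???⊞∘∘∙∘??
???≋≋∘⊞∙∘?
???∙∘∘⊞⊛∘?
???⊛⊞⊚∘⊞∘?
???∘⊛∙∙⊞∘?
???≋∘∘⊞≋∙?
???∘∙∘∘∘∙?
??????????

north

??????????
??????????
??????????
???⊞∘∘∙∘??
???≋≋∘⊞∙∘?
???∙∘⊚⊞⊛∘?
???⊛⊞∘∘⊞∘?
???∘⊛∙∙⊞∘?
???≋∘∘⊞≋∙?
???∘∙∘∘∘∙?

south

??????????
??????????
???⊞∘∘∙∘??
???≋≋∘⊞∙∘?
???∙∘∘⊞⊛∘?
???⊛⊞⊚∘⊞∘?
???∘⊛∙∙⊞∘?
???≋∘∘⊞≋∙?
???∘∙∘∘∘∙?
??????????

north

??????????
??????????
??????????
???⊞∘∘∙∘??
???≋≋∘⊞∙∘?
???∙∘⊚⊞⊛∘?
???⊛⊞∘∘⊞∘?
???∘⊛∙∙⊞∘?
???≋∘∘⊞≋∙?
???∘∙∘∘∘∙?

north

??????????
??????????
??????????
???∘∘⊛⊛⊞??
???⊞∘∘∙∘??
???≋≋⊚⊞∙∘?
???∙∘∘⊞⊛∘?
???⊛⊞∘∘⊞∘?
???∘⊛∙∙⊞∘?
???≋∘∘⊞≋∙?

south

??????????
??????????
???∘∘⊛⊛⊞??
???⊞∘∘∙∘??
???≋≋∘⊞∙∘?
???∙∘⊚⊞⊛∘?
???⊛⊞∘∘⊞∘?
???∘⊛∙∙⊞∘?
???≋∘∘⊞≋∙?
???∘∙∘∘∘∙?

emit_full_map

∘∘⊛⊛⊞?
⊞∘∘∙∘?
≋≋∘⊞∙∘
∙∘⊚⊞⊛∘
⊛⊞∘∘⊞∘
∘⊛∙∙⊞∘
≋∘∘⊞≋∙
∘∙∘∘∘∙

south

??????????
???∘∘⊛⊛⊞??
???⊞∘∘∙∘??
???≋≋∘⊞∙∘?
???∙∘∘⊞⊛∘?
???⊛⊞⊚∘⊞∘?
???∘⊛∙∙⊞∘?
???≋∘∘⊞≋∙?
???∘∙∘∘∘∙?
??????????

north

??????????
??????????
???∘∘⊛⊛⊞??
???⊞∘∘∙∘??
???≋≋∘⊞∙∘?
???∙∘⊚⊞⊛∘?
???⊛⊞∘∘⊞∘?
???∘⊛∙∙⊞∘?
???≋∘∘⊞≋∙?
???∘∙∘∘∘∙?

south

??????????
???∘∘⊛⊛⊞??
???⊞∘∘∙∘??
???≋≋∘⊞∙∘?
???∙∘∘⊞⊛∘?
???⊛⊞⊚∘⊞∘?
???∘⊛∙∙⊞∘?
???≋∘∘⊞≋∙?
???∘∙∘∘∘∙?
??????????


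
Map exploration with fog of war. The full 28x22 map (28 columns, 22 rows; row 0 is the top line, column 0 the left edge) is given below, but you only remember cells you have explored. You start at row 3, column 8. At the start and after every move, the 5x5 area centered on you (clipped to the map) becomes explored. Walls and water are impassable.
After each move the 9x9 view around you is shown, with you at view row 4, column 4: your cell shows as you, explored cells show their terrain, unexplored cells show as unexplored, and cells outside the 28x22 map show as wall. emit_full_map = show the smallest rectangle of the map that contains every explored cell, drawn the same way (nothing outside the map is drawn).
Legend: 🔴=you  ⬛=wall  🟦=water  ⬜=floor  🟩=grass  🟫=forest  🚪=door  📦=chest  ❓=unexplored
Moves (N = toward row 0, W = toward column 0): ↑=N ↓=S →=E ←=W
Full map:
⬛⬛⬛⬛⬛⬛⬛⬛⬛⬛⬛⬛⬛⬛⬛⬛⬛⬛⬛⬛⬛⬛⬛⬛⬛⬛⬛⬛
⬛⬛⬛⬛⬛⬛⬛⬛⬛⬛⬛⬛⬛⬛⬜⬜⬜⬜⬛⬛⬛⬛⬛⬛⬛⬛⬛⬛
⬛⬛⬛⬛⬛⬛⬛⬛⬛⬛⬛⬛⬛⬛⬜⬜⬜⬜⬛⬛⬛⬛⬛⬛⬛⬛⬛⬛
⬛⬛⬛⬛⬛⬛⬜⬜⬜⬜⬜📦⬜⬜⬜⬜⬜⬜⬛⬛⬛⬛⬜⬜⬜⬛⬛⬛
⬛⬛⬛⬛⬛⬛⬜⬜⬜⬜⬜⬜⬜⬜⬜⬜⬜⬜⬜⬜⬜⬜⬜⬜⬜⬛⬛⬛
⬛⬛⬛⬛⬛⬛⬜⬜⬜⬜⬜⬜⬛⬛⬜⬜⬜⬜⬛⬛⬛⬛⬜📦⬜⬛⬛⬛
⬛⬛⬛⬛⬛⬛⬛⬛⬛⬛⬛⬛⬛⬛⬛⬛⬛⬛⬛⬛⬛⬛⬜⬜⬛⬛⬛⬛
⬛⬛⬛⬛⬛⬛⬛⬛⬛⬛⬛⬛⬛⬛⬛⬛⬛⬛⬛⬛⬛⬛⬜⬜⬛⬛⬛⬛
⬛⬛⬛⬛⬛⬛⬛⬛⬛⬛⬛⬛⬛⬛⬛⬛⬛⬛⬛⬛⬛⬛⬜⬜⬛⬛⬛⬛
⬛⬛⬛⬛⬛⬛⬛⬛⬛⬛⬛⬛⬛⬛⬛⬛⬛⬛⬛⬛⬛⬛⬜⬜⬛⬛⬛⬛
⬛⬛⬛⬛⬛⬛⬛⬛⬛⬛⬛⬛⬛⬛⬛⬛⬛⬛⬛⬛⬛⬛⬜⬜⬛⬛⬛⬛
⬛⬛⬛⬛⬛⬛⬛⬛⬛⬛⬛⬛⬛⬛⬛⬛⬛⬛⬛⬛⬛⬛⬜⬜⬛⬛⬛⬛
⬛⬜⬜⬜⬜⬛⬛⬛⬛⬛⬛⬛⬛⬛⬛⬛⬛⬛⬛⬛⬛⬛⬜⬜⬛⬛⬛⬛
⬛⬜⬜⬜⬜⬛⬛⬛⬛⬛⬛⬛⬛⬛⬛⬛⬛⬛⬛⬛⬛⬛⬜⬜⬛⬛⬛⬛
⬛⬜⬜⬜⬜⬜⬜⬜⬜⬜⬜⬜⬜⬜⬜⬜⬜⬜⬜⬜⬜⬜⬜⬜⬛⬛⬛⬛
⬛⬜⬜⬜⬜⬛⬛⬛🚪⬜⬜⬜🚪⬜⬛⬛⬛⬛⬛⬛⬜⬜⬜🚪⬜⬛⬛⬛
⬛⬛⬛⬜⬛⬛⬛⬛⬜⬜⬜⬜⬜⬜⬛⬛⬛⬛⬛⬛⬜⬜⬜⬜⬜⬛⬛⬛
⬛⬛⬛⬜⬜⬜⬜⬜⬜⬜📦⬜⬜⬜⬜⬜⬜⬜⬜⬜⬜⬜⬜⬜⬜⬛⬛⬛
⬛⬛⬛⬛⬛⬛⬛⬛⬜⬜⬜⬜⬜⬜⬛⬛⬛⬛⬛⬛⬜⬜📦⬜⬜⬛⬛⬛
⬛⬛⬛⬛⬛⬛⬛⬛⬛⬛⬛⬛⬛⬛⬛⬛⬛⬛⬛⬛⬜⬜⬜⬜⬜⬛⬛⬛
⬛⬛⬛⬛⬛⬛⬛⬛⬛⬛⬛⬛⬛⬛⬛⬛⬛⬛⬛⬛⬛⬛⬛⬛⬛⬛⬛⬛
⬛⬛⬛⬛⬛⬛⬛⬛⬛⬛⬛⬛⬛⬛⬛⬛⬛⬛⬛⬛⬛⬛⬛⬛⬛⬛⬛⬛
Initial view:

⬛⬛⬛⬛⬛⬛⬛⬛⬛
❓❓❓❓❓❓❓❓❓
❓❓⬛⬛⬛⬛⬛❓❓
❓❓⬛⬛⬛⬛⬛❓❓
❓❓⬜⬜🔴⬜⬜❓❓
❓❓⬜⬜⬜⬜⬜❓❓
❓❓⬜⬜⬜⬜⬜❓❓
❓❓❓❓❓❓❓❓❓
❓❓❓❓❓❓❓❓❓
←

⬛⬛⬛⬛⬛⬛⬛⬛⬛
❓❓❓❓❓❓❓❓❓
❓❓⬛⬛⬛⬛⬛⬛❓
❓❓⬛⬛⬛⬛⬛⬛❓
❓❓⬛⬜🔴⬜⬜⬜❓
❓❓⬛⬜⬜⬜⬜⬜❓
❓❓⬛⬜⬜⬜⬜⬜❓
❓❓❓❓❓❓❓❓❓
❓❓❓❓❓❓❓❓❓

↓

❓❓❓❓❓❓❓❓❓
❓❓⬛⬛⬛⬛⬛⬛❓
❓❓⬛⬛⬛⬛⬛⬛❓
❓❓⬛⬜⬜⬜⬜⬜❓
❓❓⬛⬜🔴⬜⬜⬜❓
❓❓⬛⬜⬜⬜⬜⬜❓
❓❓⬛⬛⬛⬛⬛❓❓
❓❓❓❓❓❓❓❓❓
❓❓❓❓❓❓❓❓❓

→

❓❓❓❓❓❓❓❓❓
❓⬛⬛⬛⬛⬛⬛❓❓
❓⬛⬛⬛⬛⬛⬛❓❓
❓⬛⬜⬜⬜⬜⬜❓❓
❓⬛⬜⬜🔴⬜⬜❓❓
❓⬛⬜⬜⬜⬜⬜❓❓
❓⬛⬛⬛⬛⬛⬛❓❓
❓❓❓❓❓❓❓❓❓
❓❓❓❓❓❓❓❓❓

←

❓❓❓❓❓❓❓❓❓
❓❓⬛⬛⬛⬛⬛⬛❓
❓❓⬛⬛⬛⬛⬛⬛❓
❓❓⬛⬜⬜⬜⬜⬜❓
❓❓⬛⬜🔴⬜⬜⬜❓
❓❓⬛⬜⬜⬜⬜⬜❓
❓❓⬛⬛⬛⬛⬛⬛❓
❓❓❓❓❓❓❓❓❓
❓❓❓❓❓❓❓❓❓

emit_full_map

⬛⬛⬛⬛⬛⬛
⬛⬛⬛⬛⬛⬛
⬛⬜⬜⬜⬜⬜
⬛⬜🔴⬜⬜⬜
⬛⬜⬜⬜⬜⬜
⬛⬛⬛⬛⬛⬛

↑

⬛⬛⬛⬛⬛⬛⬛⬛⬛
❓❓❓❓❓❓❓❓❓
❓❓⬛⬛⬛⬛⬛⬛❓
❓❓⬛⬛⬛⬛⬛⬛❓
❓❓⬛⬜🔴⬜⬜⬜❓
❓❓⬛⬜⬜⬜⬜⬜❓
❓❓⬛⬜⬜⬜⬜⬜❓
❓❓⬛⬛⬛⬛⬛⬛❓
❓❓❓❓❓❓❓❓❓

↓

❓❓❓❓❓❓❓❓❓
❓❓⬛⬛⬛⬛⬛⬛❓
❓❓⬛⬛⬛⬛⬛⬛❓
❓❓⬛⬜⬜⬜⬜⬜❓
❓❓⬛⬜🔴⬜⬜⬜❓
❓❓⬛⬜⬜⬜⬜⬜❓
❓❓⬛⬛⬛⬛⬛⬛❓
❓❓❓❓❓❓❓❓❓
❓❓❓❓❓❓❓❓❓

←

❓❓❓❓❓❓❓❓❓
❓❓❓⬛⬛⬛⬛⬛⬛
❓❓⬛⬛⬛⬛⬛⬛⬛
❓❓⬛⬛⬜⬜⬜⬜⬜
❓❓⬛⬛🔴⬜⬜⬜⬜
❓❓⬛⬛⬜⬜⬜⬜⬜
❓❓⬛⬛⬛⬛⬛⬛⬛
❓❓❓❓❓❓❓❓❓
❓❓❓❓❓❓❓❓❓

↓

❓❓❓⬛⬛⬛⬛⬛⬛
❓❓⬛⬛⬛⬛⬛⬛⬛
❓❓⬛⬛⬜⬜⬜⬜⬜
❓❓⬛⬛⬜⬜⬜⬜⬜
❓❓⬛⬛🔴⬜⬜⬜⬜
❓❓⬛⬛⬛⬛⬛⬛⬛
❓❓⬛⬛⬛⬛⬛❓❓
❓❓❓❓❓❓❓❓❓
❓❓❓❓❓❓❓❓❓

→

❓❓⬛⬛⬛⬛⬛⬛❓
❓⬛⬛⬛⬛⬛⬛⬛❓
❓⬛⬛⬜⬜⬜⬜⬜❓
❓⬛⬛⬜⬜⬜⬜⬜❓
❓⬛⬛⬜🔴⬜⬜⬜❓
❓⬛⬛⬛⬛⬛⬛⬛❓
❓⬛⬛⬛⬛⬛⬛❓❓
❓❓❓❓❓❓❓❓❓
❓❓❓❓❓❓❓❓❓

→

❓⬛⬛⬛⬛⬛⬛❓❓
⬛⬛⬛⬛⬛⬛⬛❓❓
⬛⬛⬜⬜⬜⬜⬜❓❓
⬛⬛⬜⬜⬜⬜⬜❓❓
⬛⬛⬜⬜🔴⬜⬜❓❓
⬛⬛⬛⬛⬛⬛⬛❓❓
⬛⬛⬛⬛⬛⬛⬛❓❓
❓❓❓❓❓❓❓❓❓
❓❓❓❓❓❓❓❓❓

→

⬛⬛⬛⬛⬛⬛❓❓❓
⬛⬛⬛⬛⬛⬛❓❓❓
⬛⬜⬜⬜⬜⬜📦❓❓
⬛⬜⬜⬜⬜⬜⬜❓❓
⬛⬜⬜⬜🔴⬜⬜❓❓
⬛⬛⬛⬛⬛⬛⬛❓❓
⬛⬛⬛⬛⬛⬛⬛❓❓
❓❓❓❓❓❓❓❓❓
❓❓❓❓❓❓❓❓❓

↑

❓❓❓❓❓❓❓❓❓
⬛⬛⬛⬛⬛⬛❓❓❓
⬛⬛⬛⬛⬛⬛⬛❓❓
⬛⬜⬜⬜⬜⬜📦❓❓
⬛⬜⬜⬜🔴⬜⬜❓❓
⬛⬜⬜⬜⬜⬜⬜❓❓
⬛⬛⬛⬛⬛⬛⬛❓❓
⬛⬛⬛⬛⬛⬛⬛❓❓
❓❓❓❓❓❓❓❓❓

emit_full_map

❓⬛⬛⬛⬛⬛⬛❓
⬛⬛⬛⬛⬛⬛⬛⬛
⬛⬛⬜⬜⬜⬜⬜📦
⬛⬛⬜⬜⬜🔴⬜⬜
⬛⬛⬜⬜⬜⬜⬜⬜
⬛⬛⬛⬛⬛⬛⬛⬛
⬛⬛⬛⬛⬛⬛⬛⬛

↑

⬛⬛⬛⬛⬛⬛⬛⬛⬛
❓❓❓❓❓❓❓❓❓
⬛⬛⬛⬛⬛⬛⬛❓❓
⬛⬛⬛⬛⬛⬛⬛❓❓
⬛⬜⬜⬜🔴⬜📦❓❓
⬛⬜⬜⬜⬜⬜⬜❓❓
⬛⬜⬜⬜⬜⬜⬜❓❓
⬛⬛⬛⬛⬛⬛⬛❓❓
⬛⬛⬛⬛⬛⬛⬛❓❓

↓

❓❓❓❓❓❓❓❓❓
⬛⬛⬛⬛⬛⬛⬛❓❓
⬛⬛⬛⬛⬛⬛⬛❓❓
⬛⬜⬜⬜⬜⬜📦❓❓
⬛⬜⬜⬜🔴⬜⬜❓❓
⬛⬜⬜⬜⬜⬜⬜❓❓
⬛⬛⬛⬛⬛⬛⬛❓❓
⬛⬛⬛⬛⬛⬛⬛❓❓
❓❓❓❓❓❓❓❓❓

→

❓❓❓❓❓❓❓❓❓
⬛⬛⬛⬛⬛⬛❓❓❓
⬛⬛⬛⬛⬛⬛⬛❓❓
⬜⬜⬜⬜⬜📦⬜❓❓
⬜⬜⬜⬜🔴⬜⬜❓❓
⬜⬜⬜⬜⬜⬜⬛❓❓
⬛⬛⬛⬛⬛⬛⬛❓❓
⬛⬛⬛⬛⬛⬛❓❓❓
❓❓❓❓❓❓❓❓❓

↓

⬛⬛⬛⬛⬛⬛❓❓❓
⬛⬛⬛⬛⬛⬛⬛❓❓
⬜⬜⬜⬜⬜📦⬜❓❓
⬜⬜⬜⬜⬜⬜⬜❓❓
⬜⬜⬜⬜🔴⬜⬛❓❓
⬛⬛⬛⬛⬛⬛⬛❓❓
⬛⬛⬛⬛⬛⬛⬛❓❓
❓❓❓❓❓❓❓❓❓
❓❓❓❓❓❓❓❓❓

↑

❓❓❓❓❓❓❓❓❓
⬛⬛⬛⬛⬛⬛❓❓❓
⬛⬛⬛⬛⬛⬛⬛❓❓
⬜⬜⬜⬜⬜📦⬜❓❓
⬜⬜⬜⬜🔴⬜⬜❓❓
⬜⬜⬜⬜⬜⬜⬛❓❓
⬛⬛⬛⬛⬛⬛⬛❓❓
⬛⬛⬛⬛⬛⬛⬛❓❓
❓❓❓❓❓❓❓❓❓

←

❓❓❓❓❓❓❓❓❓
⬛⬛⬛⬛⬛⬛⬛❓❓
⬛⬛⬛⬛⬛⬛⬛⬛❓
⬛⬜⬜⬜⬜⬜📦⬜❓
⬛⬜⬜⬜🔴⬜⬜⬜❓
⬛⬜⬜⬜⬜⬜⬜⬛❓
⬛⬛⬛⬛⬛⬛⬛⬛❓
⬛⬛⬛⬛⬛⬛⬛⬛❓
❓❓❓❓❓❓❓❓❓

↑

⬛⬛⬛⬛⬛⬛⬛⬛⬛
❓❓❓❓❓❓❓❓❓
⬛⬛⬛⬛⬛⬛⬛❓❓
⬛⬛⬛⬛⬛⬛⬛⬛❓
⬛⬜⬜⬜🔴⬜📦⬜❓
⬛⬜⬜⬜⬜⬜⬜⬜❓
⬛⬜⬜⬜⬜⬜⬜⬛❓
⬛⬛⬛⬛⬛⬛⬛⬛❓
⬛⬛⬛⬛⬛⬛⬛⬛❓

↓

❓❓❓❓❓❓❓❓❓
⬛⬛⬛⬛⬛⬛⬛❓❓
⬛⬛⬛⬛⬛⬛⬛⬛❓
⬛⬜⬜⬜⬜⬜📦⬜❓
⬛⬜⬜⬜🔴⬜⬜⬜❓
⬛⬜⬜⬜⬜⬜⬜⬛❓
⬛⬛⬛⬛⬛⬛⬛⬛❓
⬛⬛⬛⬛⬛⬛⬛⬛❓
❓❓❓❓❓❓❓❓❓

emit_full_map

❓⬛⬛⬛⬛⬛⬛⬛❓
⬛⬛⬛⬛⬛⬛⬛⬛⬛
⬛⬛⬜⬜⬜⬜⬜📦⬜
⬛⬛⬜⬜⬜🔴⬜⬜⬜
⬛⬛⬜⬜⬜⬜⬜⬜⬛
⬛⬛⬛⬛⬛⬛⬛⬛⬛
⬛⬛⬛⬛⬛⬛⬛⬛⬛

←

❓❓❓❓❓❓❓❓❓
❓⬛⬛⬛⬛⬛⬛⬛❓
⬛⬛⬛⬛⬛⬛⬛⬛⬛
⬛⬛⬜⬜⬜⬜⬜📦⬜
⬛⬛⬜⬜🔴⬜⬜⬜⬜
⬛⬛⬜⬜⬜⬜⬜⬜⬛
⬛⬛⬛⬛⬛⬛⬛⬛⬛
⬛⬛⬛⬛⬛⬛⬛⬛⬛
❓❓❓❓❓❓❓❓❓

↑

⬛⬛⬛⬛⬛⬛⬛⬛⬛
❓❓❓❓❓❓❓❓❓
❓⬛⬛⬛⬛⬛⬛⬛❓
⬛⬛⬛⬛⬛⬛⬛⬛⬛
⬛⬛⬜⬜🔴⬜⬜📦⬜
⬛⬛⬜⬜⬜⬜⬜⬜⬜
⬛⬛⬜⬜⬜⬜⬜⬜⬛
⬛⬛⬛⬛⬛⬛⬛⬛⬛
⬛⬛⬛⬛⬛⬛⬛⬛⬛

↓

❓❓❓❓❓❓❓❓❓
❓⬛⬛⬛⬛⬛⬛⬛❓
⬛⬛⬛⬛⬛⬛⬛⬛⬛
⬛⬛⬜⬜⬜⬜⬜📦⬜
⬛⬛⬜⬜🔴⬜⬜⬜⬜
⬛⬛⬜⬜⬜⬜⬜⬜⬛
⬛⬛⬛⬛⬛⬛⬛⬛⬛
⬛⬛⬛⬛⬛⬛⬛⬛⬛
❓❓❓❓❓❓❓❓❓

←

❓❓❓❓❓❓❓❓❓
❓❓⬛⬛⬛⬛⬛⬛⬛
❓⬛⬛⬛⬛⬛⬛⬛⬛
❓⬛⬛⬜⬜⬜⬜⬜📦
❓⬛⬛⬜🔴⬜⬜⬜⬜
❓⬛⬛⬜⬜⬜⬜⬜⬜
❓⬛⬛⬛⬛⬛⬛⬛⬛
❓⬛⬛⬛⬛⬛⬛⬛⬛
❓❓❓❓❓❓❓❓❓

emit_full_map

❓⬛⬛⬛⬛⬛⬛⬛❓
⬛⬛⬛⬛⬛⬛⬛⬛⬛
⬛⬛⬜⬜⬜⬜⬜📦⬜
⬛⬛⬜🔴⬜⬜⬜⬜⬜
⬛⬛⬜⬜⬜⬜⬜⬜⬛
⬛⬛⬛⬛⬛⬛⬛⬛⬛
⬛⬛⬛⬛⬛⬛⬛⬛⬛

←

❓❓❓❓❓❓❓❓❓
❓❓❓⬛⬛⬛⬛⬛⬛
❓❓⬛⬛⬛⬛⬛⬛⬛
❓❓⬛⬛⬜⬜⬜⬜⬜
❓❓⬛⬛🔴⬜⬜⬜⬜
❓❓⬛⬛⬜⬜⬜⬜⬜
❓❓⬛⬛⬛⬛⬛⬛⬛
❓❓⬛⬛⬛⬛⬛⬛⬛
❓❓❓❓❓❓❓❓❓

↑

⬛⬛⬛⬛⬛⬛⬛⬛⬛
❓❓❓❓❓❓❓❓❓
❓❓⬛⬛⬛⬛⬛⬛⬛
❓❓⬛⬛⬛⬛⬛⬛⬛
❓❓⬛⬛🔴⬜⬜⬜⬜
❓❓⬛⬛⬜⬜⬜⬜⬜
❓❓⬛⬛⬜⬜⬜⬜⬜
❓❓⬛⬛⬛⬛⬛⬛⬛
❓❓⬛⬛⬛⬛⬛⬛⬛

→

⬛⬛⬛⬛⬛⬛⬛⬛⬛
❓❓❓❓❓❓❓❓❓
❓⬛⬛⬛⬛⬛⬛⬛⬛
❓⬛⬛⬛⬛⬛⬛⬛⬛
❓⬛⬛⬜🔴⬜⬜⬜📦
❓⬛⬛⬜⬜⬜⬜⬜⬜
❓⬛⬛⬜⬜⬜⬜⬜⬜
❓⬛⬛⬛⬛⬛⬛⬛⬛
❓⬛⬛⬛⬛⬛⬛⬛⬛

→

⬛⬛⬛⬛⬛⬛⬛⬛⬛
❓❓❓❓❓❓❓❓❓
⬛⬛⬛⬛⬛⬛⬛⬛❓
⬛⬛⬛⬛⬛⬛⬛⬛⬛
⬛⬛⬜⬜🔴⬜⬜📦⬜
⬛⬛⬜⬜⬜⬜⬜⬜⬜
⬛⬛⬜⬜⬜⬜⬜⬜⬛
⬛⬛⬛⬛⬛⬛⬛⬛⬛
⬛⬛⬛⬛⬛⬛⬛⬛⬛

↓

❓❓❓❓❓❓❓❓❓
⬛⬛⬛⬛⬛⬛⬛⬛❓
⬛⬛⬛⬛⬛⬛⬛⬛⬛
⬛⬛⬜⬜⬜⬜⬜📦⬜
⬛⬛⬜⬜🔴⬜⬜⬜⬜
⬛⬛⬜⬜⬜⬜⬜⬜⬛
⬛⬛⬛⬛⬛⬛⬛⬛⬛
⬛⬛⬛⬛⬛⬛⬛⬛⬛
❓❓❓❓❓❓❓❓❓

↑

⬛⬛⬛⬛⬛⬛⬛⬛⬛
❓❓❓❓❓❓❓❓❓
⬛⬛⬛⬛⬛⬛⬛⬛❓
⬛⬛⬛⬛⬛⬛⬛⬛⬛
⬛⬛⬜⬜🔴⬜⬜📦⬜
⬛⬛⬜⬜⬜⬜⬜⬜⬜
⬛⬛⬜⬜⬜⬜⬜⬜⬛
⬛⬛⬛⬛⬛⬛⬛⬛⬛
⬛⬛⬛⬛⬛⬛⬛⬛⬛

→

⬛⬛⬛⬛⬛⬛⬛⬛⬛
❓❓❓❓❓❓❓❓❓
⬛⬛⬛⬛⬛⬛⬛❓❓
⬛⬛⬛⬛⬛⬛⬛⬛❓
⬛⬜⬜⬜🔴⬜📦⬜❓
⬛⬜⬜⬜⬜⬜⬜⬜❓
⬛⬜⬜⬜⬜⬜⬜⬛❓
⬛⬛⬛⬛⬛⬛⬛⬛❓
⬛⬛⬛⬛⬛⬛⬛⬛❓
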